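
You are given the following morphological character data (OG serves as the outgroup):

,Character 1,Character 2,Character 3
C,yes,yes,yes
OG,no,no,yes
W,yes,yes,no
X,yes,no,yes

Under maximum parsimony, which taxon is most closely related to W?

C

Character polarity is set by the outgroup: the derived state is whichever differs from the outgroup's state, so for Character 3 the derived state is 'no', and for the remaining characters it is 'yes'.
Character 1 (derived state 'yes') is shared by all ingroup taxa — unites the whole ingroup.
Character 2 (derived state 'yes') is shared by C and W — a synapomorphy uniting that clade.
Character 3 (derived state 'no') is unique to W (autapomorphy; uninformative for grouping).
Most parsimonious ingroup topology: (X,(W,C)).
W and C form a cherry on this tree, so they are sister taxa.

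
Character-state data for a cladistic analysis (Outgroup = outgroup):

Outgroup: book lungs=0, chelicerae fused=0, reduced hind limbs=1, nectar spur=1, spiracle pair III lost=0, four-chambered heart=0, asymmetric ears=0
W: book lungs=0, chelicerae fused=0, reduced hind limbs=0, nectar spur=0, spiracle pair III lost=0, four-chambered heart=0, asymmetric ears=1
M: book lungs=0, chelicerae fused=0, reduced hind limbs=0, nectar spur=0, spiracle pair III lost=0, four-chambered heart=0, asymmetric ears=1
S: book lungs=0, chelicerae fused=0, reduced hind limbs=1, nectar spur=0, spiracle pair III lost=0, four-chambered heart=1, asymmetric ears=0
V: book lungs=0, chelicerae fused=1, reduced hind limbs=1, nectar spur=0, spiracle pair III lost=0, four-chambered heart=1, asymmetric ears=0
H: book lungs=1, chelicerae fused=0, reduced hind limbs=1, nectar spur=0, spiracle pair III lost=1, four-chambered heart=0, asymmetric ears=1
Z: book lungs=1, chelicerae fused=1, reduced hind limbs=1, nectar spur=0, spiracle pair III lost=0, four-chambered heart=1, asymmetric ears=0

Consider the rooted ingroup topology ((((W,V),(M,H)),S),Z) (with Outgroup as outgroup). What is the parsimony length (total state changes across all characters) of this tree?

Map each character onto ((((W,V),(M,H)),S),Z) (rooted by Outgroup) and count the minimum state changes it requires (Fitch parsimony):
book lungs: 2; chelicerae fused: 2; reduced hind limbs: 2; nectar spur: 1; spiracle pair III lost: 1; four-chambered heart: 3; asymmetric ears: 2.
Total tree length = 13.

13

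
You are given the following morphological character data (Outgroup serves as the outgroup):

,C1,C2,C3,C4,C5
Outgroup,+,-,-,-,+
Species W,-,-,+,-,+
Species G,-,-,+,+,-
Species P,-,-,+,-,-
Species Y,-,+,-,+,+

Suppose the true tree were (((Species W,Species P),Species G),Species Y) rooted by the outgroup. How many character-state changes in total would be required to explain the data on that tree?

Map each character onto (((Species W,Species P),Species G),Species Y) (rooted by Outgroup) and count the minimum state changes it requires (Fitch parsimony):
C1: 1; C2: 1; C3: 1; C4: 2; C5: 2.
Total tree length = 7.

7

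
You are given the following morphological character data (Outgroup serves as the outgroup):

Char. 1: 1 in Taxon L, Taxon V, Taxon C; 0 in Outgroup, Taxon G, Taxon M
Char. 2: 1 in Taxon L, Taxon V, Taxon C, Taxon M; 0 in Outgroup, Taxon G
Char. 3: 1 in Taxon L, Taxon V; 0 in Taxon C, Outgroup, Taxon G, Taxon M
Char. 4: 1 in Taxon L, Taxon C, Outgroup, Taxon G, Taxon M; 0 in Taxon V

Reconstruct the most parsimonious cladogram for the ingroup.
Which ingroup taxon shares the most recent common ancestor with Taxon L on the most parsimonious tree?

Character polarity is set by the outgroup: the derived state is whichever differs from the outgroup's state, so for Char. 4 the derived state is '0', and for the remaining characters it is '1'.
Char. 1: derived state '1' in Taxon C, Taxon L, and Taxon V only — synapomorphy for {Taxon C, Taxon L, Taxon V}.
Char. 2 (derived state '1') is shared by Taxon C, Taxon L, Taxon M, and Taxon V — a synapomorphy uniting that clade.
Only Taxon L and Taxon V show the derived state '1' for Char. 3, supporting them as a clade.
Char. 4: derived state '0' in Taxon V only — an autapomorphy, so it tells us nothing about relationships among taxa.
Most parsimonious ingroup topology: ((Taxon M,((Taxon V,Taxon L),Taxon C)),Taxon G).
Taxon L and Taxon V form a cherry on this tree, so they are sister taxa.

Taxon V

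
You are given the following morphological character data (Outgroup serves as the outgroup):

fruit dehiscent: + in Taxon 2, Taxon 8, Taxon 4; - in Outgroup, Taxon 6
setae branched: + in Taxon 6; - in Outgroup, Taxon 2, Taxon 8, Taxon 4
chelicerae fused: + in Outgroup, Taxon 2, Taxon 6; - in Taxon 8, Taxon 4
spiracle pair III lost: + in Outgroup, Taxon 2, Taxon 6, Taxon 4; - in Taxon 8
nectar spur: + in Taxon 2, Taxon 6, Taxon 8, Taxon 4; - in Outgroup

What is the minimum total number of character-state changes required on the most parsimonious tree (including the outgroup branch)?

Character polarity is set by the outgroup: the derived state is whichever differs from the outgroup's state, so for chelicerae fused, spiracle pair III lost the derived state is '-', and for the remaining characters it is '+'.
fruit dehiscent: derived state '+' in Taxon 2, Taxon 4, and Taxon 8 only — synapomorphy for {Taxon 2, Taxon 4, Taxon 8}.
setae branched (derived state '+') is unique to Taxon 6 (autapomorphy; uninformative for grouping).
chelicerae fused: derived state '-' in Taxon 4 and Taxon 8 only — synapomorphy for {Taxon 4, Taxon 8}.
spiracle pair III lost: derived state '-' in Taxon 8 only — an autapomorphy, so it tells us nothing about relationships among taxa.
nectar spur (derived state '+') is shared by all ingroup taxa — unites the whole ingroup.
Most parsimonious ingroup topology: ((Taxon 2,(Taxon 8,Taxon 4)),Taxon 6).
Changes per character on this tree: fruit dehiscent: 1; setae branched: 1; chelicerae fused: 1; spiracle pair III lost: 1; nectar spur: 1.
Total = 5.

5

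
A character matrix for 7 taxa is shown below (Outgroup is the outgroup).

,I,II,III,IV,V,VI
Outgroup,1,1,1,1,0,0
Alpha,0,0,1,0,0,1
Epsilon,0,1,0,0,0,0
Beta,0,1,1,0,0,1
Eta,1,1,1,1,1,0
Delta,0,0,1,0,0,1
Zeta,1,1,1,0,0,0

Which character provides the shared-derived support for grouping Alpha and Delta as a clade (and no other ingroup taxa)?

Character polarity is set by the outgroup: the derived state is whichever differs from the outgroup's state, so for I, II, III, IV the derived state is '0', and for the remaining characters it is '1'.
I (derived state '0') is shared by Alpha, Beta, Delta, and Epsilon — a synapomorphy uniting that clade.
II (derived state '0') is shared by Alpha and Delta — a synapomorphy uniting that clade.
III: derived state '0' in Epsilon only — an autapomorphy, so it tells us nothing about relationships among taxa.
IV: derived state '0' in Alpha, Beta, Delta, Epsilon, and Zeta only — synapomorphy for {Alpha, Beta, Delta, Epsilon, Zeta}.
V (derived state '1') is unique to Eta (autapomorphy; uninformative for grouping).
Only Alpha, Beta, and Delta show the derived state '1' for VI, supporting them as a clade.
Most parsimonious ingroup topology: (((((Alpha,Delta),Beta),Epsilon),Zeta),Eta).
The clade {Alpha, Delta} is supported by II: its derived state '0' occurs in exactly those taxa and in no other taxon (including the outgroup).

II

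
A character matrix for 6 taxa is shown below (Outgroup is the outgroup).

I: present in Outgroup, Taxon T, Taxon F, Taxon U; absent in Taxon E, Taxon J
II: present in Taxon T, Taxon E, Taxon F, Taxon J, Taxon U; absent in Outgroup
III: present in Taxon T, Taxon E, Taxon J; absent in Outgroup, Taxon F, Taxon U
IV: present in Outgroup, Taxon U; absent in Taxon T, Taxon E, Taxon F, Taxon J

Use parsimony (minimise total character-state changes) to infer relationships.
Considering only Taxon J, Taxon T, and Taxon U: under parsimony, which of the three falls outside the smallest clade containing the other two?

Character polarity is set by the outgroup: the derived state is whichever differs from the outgroup's state, so for I, IV the derived state is 'absent', and for the remaining characters it is 'present'.
I (derived state 'absent') is shared by Taxon E and Taxon J — a synapomorphy uniting that clade.
II (derived state 'present') is shared by all ingroup taxa — unites the whole ingroup.
III: derived state 'present' in Taxon E, Taxon J, and Taxon T only — synapomorphy for {Taxon E, Taxon J, Taxon T}.
IV: derived state 'absent' in Taxon E, Taxon F, Taxon J, and Taxon T only — synapomorphy for {Taxon E, Taxon F, Taxon J, Taxon T}.
Most parsimonious ingroup topology: (((Taxon T,(Taxon E,Taxon J)),Taxon F),Taxon U).
Taxon T and Taxon J share a more recent common ancestor with each other than either does with Taxon U, so Taxon U is the least closely related of the three.

Taxon U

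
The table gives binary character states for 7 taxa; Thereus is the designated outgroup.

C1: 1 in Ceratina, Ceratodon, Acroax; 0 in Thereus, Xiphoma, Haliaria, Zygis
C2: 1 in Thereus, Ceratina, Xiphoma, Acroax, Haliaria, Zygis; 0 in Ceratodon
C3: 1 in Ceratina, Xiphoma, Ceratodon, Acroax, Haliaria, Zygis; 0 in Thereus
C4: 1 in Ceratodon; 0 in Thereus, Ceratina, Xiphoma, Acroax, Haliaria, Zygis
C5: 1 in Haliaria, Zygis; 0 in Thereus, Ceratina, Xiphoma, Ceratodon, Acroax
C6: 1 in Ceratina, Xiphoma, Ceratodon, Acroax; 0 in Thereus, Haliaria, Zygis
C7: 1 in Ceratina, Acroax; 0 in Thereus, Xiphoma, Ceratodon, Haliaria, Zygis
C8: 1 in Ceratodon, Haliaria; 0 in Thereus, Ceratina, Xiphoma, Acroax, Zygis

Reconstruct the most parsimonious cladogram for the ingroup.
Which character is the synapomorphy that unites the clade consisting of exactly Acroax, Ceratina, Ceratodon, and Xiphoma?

Character polarity is set by the outgroup: the derived state is whichever differs from the outgroup's state, so for C2 the derived state is '0', and for the remaining characters it is '1'.
Only Acroax, Ceratina, and Ceratodon show the derived state '1' for C1, supporting them as a clade.
C2: derived state '0' in Ceratodon only — an autapomorphy, so it tells us nothing about relationships among taxa.
All ingroup taxa share the derived state '1' for C3; it defines the ingroup but does not resolve relationships within it.
C4 (derived state '1') is unique to Ceratodon (autapomorphy; uninformative for grouping).
C5: derived state '1' in Haliaria and Zygis only — synapomorphy for {Haliaria, Zygis}.
Only Acroax, Ceratina, Ceratodon, and Xiphoma show the derived state '1' for C6, supporting them as a clade.
C7 (derived state '1') is shared by Acroax and Ceratina — a synapomorphy uniting that clade.
C8 groups Ceratodon and Haliaria, which is incompatible with the clades supported by the remaining characters; treating it as convergent (homoplasy) costs fewer steps than any alternative tree.
Most parsimonious ingroup topology: ((((Ceratina,Acroax),Ceratodon),Xiphoma),(Haliaria,Zygis)).
The clade {Acroax, Ceratina, Ceratodon, Xiphoma} is supported by C6: its derived state '1' occurs in exactly those taxa and in no other taxon (including the outgroup).

C6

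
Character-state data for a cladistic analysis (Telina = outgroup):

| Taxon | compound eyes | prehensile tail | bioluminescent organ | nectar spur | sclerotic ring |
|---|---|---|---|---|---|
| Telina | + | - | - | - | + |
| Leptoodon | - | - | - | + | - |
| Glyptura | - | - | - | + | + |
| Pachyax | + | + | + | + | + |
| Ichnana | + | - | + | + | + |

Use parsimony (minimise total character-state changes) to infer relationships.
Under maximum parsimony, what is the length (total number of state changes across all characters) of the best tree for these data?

5

Character polarity is set by the outgroup: the derived state is whichever differs from the outgroup's state, so for compound eyes, sclerotic ring the derived state is '-', and for the remaining characters it is '+'.
Only Glyptura and Leptoodon show the derived state '-' for compound eyes, supporting them as a clade.
prehensile tail (derived state '+') is unique to Pachyax (autapomorphy; uninformative for grouping).
bioluminescent organ (derived state '+') is shared by Ichnana and Pachyax — a synapomorphy uniting that clade.
All ingroup taxa share the derived state '+' for nectar spur; it defines the ingroup but does not resolve relationships within it.
sclerotic ring (derived state '-') is unique to Leptoodon (autapomorphy; uninformative for grouping).
Most parsimonious ingroup topology: ((Leptoodon,Glyptura),(Pachyax,Ichnana)).
Changes per character on this tree: compound eyes: 1; prehensile tail: 1; bioluminescent organ: 1; nectar spur: 1; sclerotic ring: 1.
Total = 5.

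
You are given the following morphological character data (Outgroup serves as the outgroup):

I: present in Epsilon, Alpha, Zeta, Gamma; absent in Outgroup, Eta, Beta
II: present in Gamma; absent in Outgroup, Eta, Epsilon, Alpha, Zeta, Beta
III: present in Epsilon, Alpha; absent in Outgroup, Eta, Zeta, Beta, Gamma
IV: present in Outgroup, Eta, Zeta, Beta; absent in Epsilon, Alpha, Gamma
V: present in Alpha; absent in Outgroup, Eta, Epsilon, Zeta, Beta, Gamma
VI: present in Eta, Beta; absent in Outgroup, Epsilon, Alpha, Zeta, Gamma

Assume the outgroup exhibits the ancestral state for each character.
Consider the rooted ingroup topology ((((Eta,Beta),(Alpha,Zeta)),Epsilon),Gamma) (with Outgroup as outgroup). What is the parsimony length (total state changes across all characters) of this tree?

Map each character onto ((((Eta,Beta),(Alpha,Zeta)),Epsilon),Gamma) (rooted by Outgroup) and count the minimum state changes it requires (Fitch parsimony):
I: 2; II: 1; III: 2; IV: 3; V: 1; VI: 1.
Total tree length = 10.

10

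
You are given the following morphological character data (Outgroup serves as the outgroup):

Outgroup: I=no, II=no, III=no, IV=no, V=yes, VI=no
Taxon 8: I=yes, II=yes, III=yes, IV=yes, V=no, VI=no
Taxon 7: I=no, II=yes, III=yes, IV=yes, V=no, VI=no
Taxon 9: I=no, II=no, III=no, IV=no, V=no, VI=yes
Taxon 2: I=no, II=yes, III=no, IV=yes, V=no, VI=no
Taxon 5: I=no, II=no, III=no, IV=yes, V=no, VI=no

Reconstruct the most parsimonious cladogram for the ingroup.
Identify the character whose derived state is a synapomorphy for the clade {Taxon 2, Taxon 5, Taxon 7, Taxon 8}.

Character polarity is set by the outgroup: the derived state is whichever differs from the outgroup's state, so for V the derived state is 'no', and for the remaining characters it is 'yes'.
I (derived state 'yes') is unique to Taxon 8 (autapomorphy; uninformative for grouping).
II: derived state 'yes' in Taxon 2, Taxon 7, and Taxon 8 only — synapomorphy for {Taxon 2, Taxon 7, Taxon 8}.
III (derived state 'yes') is shared by Taxon 7 and Taxon 8 — a synapomorphy uniting that clade.
IV (derived state 'yes') is shared by Taxon 2, Taxon 5, Taxon 7, and Taxon 8 — a synapomorphy uniting that clade.
All ingroup taxa share the derived state 'no' for V; it defines the ingroup but does not resolve relationships within it.
VI (derived state 'yes') is unique to Taxon 9 (autapomorphy; uninformative for grouping).
Most parsimonious ingroup topology: ((((Taxon 8,Taxon 7),Taxon 2),Taxon 5),Taxon 9).
The clade {Taxon 2, Taxon 5, Taxon 7, Taxon 8} is supported by IV: its derived state 'yes' occurs in exactly those taxa and in no other taxon (including the outgroup).

IV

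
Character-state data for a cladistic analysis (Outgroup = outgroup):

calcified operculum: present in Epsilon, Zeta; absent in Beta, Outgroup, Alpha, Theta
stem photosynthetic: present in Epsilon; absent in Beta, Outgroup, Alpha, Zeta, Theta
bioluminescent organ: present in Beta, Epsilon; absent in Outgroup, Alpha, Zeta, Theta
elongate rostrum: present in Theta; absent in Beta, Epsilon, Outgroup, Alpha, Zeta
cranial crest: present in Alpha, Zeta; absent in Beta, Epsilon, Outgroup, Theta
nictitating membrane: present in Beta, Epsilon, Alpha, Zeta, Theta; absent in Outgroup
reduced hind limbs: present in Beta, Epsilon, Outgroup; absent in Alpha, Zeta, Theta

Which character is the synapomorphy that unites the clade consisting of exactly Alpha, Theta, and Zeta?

Character polarity is set by the outgroup: the derived state is whichever differs from the outgroup's state, so for reduced hind limbs the derived state is 'absent', and for the remaining characters it is 'present'.
calcified operculum (state 'present') occurs in Epsilon and Zeta but conflicts with the nesting implied by the other characters — most parsimoniously interpreted as homoplasy.
stem photosynthetic (derived state 'present') is unique to Epsilon (autapomorphy; uninformative for grouping).
bioluminescent organ: derived state 'present' in Beta and Epsilon only — synapomorphy for {Beta, Epsilon}.
elongate rostrum (derived state 'present') is unique to Theta (autapomorphy; uninformative for grouping).
Only Alpha and Zeta show the derived state 'present' for cranial crest, supporting them as a clade.
All ingroup taxa share the derived state 'present' for nictitating membrane; it defines the ingroup but does not resolve relationships within it.
reduced hind limbs (derived state 'absent') is shared by Alpha, Theta, and Zeta — a synapomorphy uniting that clade.
Most parsimonious ingroup topology: ((Beta,Epsilon),(Theta,(Alpha,Zeta))).
The clade {Alpha, Theta, Zeta} is supported by reduced hind limbs: its derived state 'absent' occurs in exactly those taxa and in no other taxon (including the outgroup).

reduced hind limbs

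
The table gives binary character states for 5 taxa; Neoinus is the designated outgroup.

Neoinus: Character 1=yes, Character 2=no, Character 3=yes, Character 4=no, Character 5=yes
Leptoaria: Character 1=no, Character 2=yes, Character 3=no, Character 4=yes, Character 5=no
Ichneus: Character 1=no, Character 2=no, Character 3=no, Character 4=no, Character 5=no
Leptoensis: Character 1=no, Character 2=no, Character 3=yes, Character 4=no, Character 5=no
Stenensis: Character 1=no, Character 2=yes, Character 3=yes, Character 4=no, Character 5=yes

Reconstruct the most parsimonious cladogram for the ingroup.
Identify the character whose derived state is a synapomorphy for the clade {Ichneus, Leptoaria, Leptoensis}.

Character polarity is set by the outgroup: the derived state is whichever differs from the outgroup's state, so for Character 1, Character 3, Character 5 the derived state is 'no', and for the remaining characters it is 'yes'.
All ingroup taxa share the derived state 'no' for Character 1; it defines the ingroup but does not resolve relationships within it.
Character 2 (state 'yes') occurs in Leptoaria and Stenensis but conflicts with the nesting implied by the other characters — most parsimoniously interpreted as homoplasy.
Character 3 (derived state 'no') is shared by Ichneus and Leptoaria — a synapomorphy uniting that clade.
Character 4: derived state 'yes' in Leptoaria only — an autapomorphy, so it tells us nothing about relationships among taxa.
Character 5 (derived state 'no') is shared by Ichneus, Leptoaria, and Leptoensis — a synapomorphy uniting that clade.
Most parsimonious ingroup topology: (((Leptoaria,Ichneus),Leptoensis),Stenensis).
The clade {Ichneus, Leptoaria, Leptoensis} is supported by Character 5: its derived state 'no' occurs in exactly those taxa and in no other taxon (including the outgroup).

Character 5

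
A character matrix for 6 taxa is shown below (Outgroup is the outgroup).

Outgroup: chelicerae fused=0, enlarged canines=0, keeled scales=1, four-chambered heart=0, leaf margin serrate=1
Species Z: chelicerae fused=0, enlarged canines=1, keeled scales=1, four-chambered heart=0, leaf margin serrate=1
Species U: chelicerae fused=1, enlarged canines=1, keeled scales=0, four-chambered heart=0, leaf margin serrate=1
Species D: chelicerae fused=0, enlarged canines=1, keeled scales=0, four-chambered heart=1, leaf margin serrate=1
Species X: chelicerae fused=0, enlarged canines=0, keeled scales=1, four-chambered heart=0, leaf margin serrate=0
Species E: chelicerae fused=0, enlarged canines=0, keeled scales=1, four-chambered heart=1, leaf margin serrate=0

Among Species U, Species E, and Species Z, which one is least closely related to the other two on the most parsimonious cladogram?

Species E

Character polarity is set by the outgroup: the derived state is whichever differs from the outgroup's state, so for keeled scales, leaf margin serrate the derived state is '0', and for the remaining characters it is '1'.
chelicerae fused (derived state '1') is unique to Species U (autapomorphy; uninformative for grouping).
enlarged canines (derived state '1') is shared by Species D, Species U, and Species Z — a synapomorphy uniting that clade.
Only Species D and Species U show the derived state '0' for keeled scales, supporting them as a clade.
four-chambered heart groups Species D and Species E, which is incompatible with the clades supported by the remaining characters; treating it as convergent (homoplasy) costs fewer steps than any alternative tree.
leaf margin serrate (derived state '0') is shared by Species E and Species X — a synapomorphy uniting that clade.
Most parsimonious ingroup topology: ((Species Z,(Species U,Species D)),(Species X,Species E)).
Species U and Species Z share a more recent common ancestor with each other than either does with Species E, so Species E is the least closely related of the three.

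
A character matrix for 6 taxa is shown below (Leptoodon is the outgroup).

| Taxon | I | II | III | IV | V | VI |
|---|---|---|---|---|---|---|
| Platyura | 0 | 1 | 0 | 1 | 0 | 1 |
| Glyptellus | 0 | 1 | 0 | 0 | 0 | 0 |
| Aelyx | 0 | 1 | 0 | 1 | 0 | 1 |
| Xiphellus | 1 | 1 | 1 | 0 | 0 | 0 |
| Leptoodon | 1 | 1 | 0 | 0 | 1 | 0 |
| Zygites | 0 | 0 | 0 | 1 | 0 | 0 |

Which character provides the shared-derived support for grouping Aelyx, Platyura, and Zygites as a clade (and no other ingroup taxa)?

IV

Character polarity is set by the outgroup: the derived state is whichever differs from the outgroup's state, so for I, II, V the derived state is '0', and for the remaining characters it is '1'.
Only Aelyx, Glyptellus, Platyura, and Zygites show the derived state '0' for I, supporting them as a clade.
II: derived state '0' in Zygites only — an autapomorphy, so it tells us nothing about relationships among taxa.
III: derived state '1' in Xiphellus only — an autapomorphy, so it tells us nothing about relationships among taxa.
IV (derived state '1') is shared by Aelyx, Platyura, and Zygites — a synapomorphy uniting that clade.
V (derived state '0') is shared by all ingroup taxa — unites the whole ingroup.
VI (derived state '1') is shared by Aelyx and Platyura — a synapomorphy uniting that clade.
Most parsimonious ingroup topology: ((Glyptellus,((Aelyx,Platyura),Zygites)),Xiphellus).
The clade {Aelyx, Platyura, Zygites} is supported by IV: its derived state '1' occurs in exactly those taxa and in no other taxon (including the outgroup).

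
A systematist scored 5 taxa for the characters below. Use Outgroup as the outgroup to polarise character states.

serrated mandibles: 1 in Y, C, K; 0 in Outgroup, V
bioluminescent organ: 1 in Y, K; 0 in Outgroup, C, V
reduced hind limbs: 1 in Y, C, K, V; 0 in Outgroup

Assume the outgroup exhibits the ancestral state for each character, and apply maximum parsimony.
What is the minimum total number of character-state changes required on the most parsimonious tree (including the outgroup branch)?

The outgroup has state '0' for every character, so '1' is the derived state throughout.
serrated mandibles: derived state '1' in C, K, and Y only — synapomorphy for {C, K, Y}.
bioluminescent organ: derived state '1' in K and Y only — synapomorphy for {K, Y}.
reduced hind limbs (derived state '1') is shared by all ingroup taxa — unites the whole ingroup.
Most parsimonious ingroup topology: (((K,Y),C),V).
Changes per character on this tree: serrated mandibles: 1; bioluminescent organ: 1; reduced hind limbs: 1.
Total = 3.

3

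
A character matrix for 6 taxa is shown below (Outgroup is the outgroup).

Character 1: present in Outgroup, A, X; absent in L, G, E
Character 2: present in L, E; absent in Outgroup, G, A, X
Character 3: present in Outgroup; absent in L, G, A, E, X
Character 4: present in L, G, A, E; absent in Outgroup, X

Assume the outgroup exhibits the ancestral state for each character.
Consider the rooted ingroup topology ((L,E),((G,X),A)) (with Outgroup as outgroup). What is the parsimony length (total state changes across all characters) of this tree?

6

Map each character onto ((L,E),((G,X),A)) (rooted by Outgroup) and count the minimum state changes it requires (Fitch parsimony):
Character 1: 2; Character 2: 1; Character 3: 1; Character 4: 2.
Total tree length = 6.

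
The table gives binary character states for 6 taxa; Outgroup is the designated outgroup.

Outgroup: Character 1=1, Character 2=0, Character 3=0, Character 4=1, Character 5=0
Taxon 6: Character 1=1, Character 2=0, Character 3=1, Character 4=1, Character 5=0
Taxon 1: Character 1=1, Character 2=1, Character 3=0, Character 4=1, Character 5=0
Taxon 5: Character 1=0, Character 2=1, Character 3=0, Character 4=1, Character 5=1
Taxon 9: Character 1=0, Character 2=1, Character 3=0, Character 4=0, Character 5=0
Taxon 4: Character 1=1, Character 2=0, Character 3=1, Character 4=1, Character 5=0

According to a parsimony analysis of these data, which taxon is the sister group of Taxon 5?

Character polarity is set by the outgroup: the derived state is whichever differs from the outgroup's state, so for Character 1, Character 4 the derived state is '0', and for the remaining characters it is '1'.
Character 1 (derived state '0') is shared by Taxon 5 and Taxon 9 — a synapomorphy uniting that clade.
Character 2: derived state '1' in Taxon 1, Taxon 5, and Taxon 9 only — synapomorphy for {Taxon 1, Taxon 5, Taxon 9}.
Character 3: derived state '1' in Taxon 4 and Taxon 6 only — synapomorphy for {Taxon 4, Taxon 6}.
Character 4 (derived state '0') is unique to Taxon 9 (autapomorphy; uninformative for grouping).
Character 5: derived state '1' in Taxon 5 only — an autapomorphy, so it tells us nothing about relationships among taxa.
Most parsimonious ingroup topology: ((Taxon 6,Taxon 4),(Taxon 1,(Taxon 5,Taxon 9))).
Taxon 5 and Taxon 9 form a cherry on this tree, so they are sister taxa.

Taxon 9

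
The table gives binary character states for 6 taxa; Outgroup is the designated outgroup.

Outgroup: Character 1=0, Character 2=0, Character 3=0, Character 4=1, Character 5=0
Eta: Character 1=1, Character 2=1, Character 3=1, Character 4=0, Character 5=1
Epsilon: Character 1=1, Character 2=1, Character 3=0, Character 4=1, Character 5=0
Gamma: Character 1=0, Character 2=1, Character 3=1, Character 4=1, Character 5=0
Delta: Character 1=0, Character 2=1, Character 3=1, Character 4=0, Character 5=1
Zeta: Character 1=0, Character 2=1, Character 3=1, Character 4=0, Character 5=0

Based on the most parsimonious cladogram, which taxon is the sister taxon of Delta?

Eta

Character polarity is set by the outgroup: the derived state is whichever differs from the outgroup's state, so for Character 4 the derived state is '0', and for the remaining characters it is '1'.
Character 1 groups Epsilon and Eta, which is incompatible with the clades supported by the remaining characters; treating it as convergent (homoplasy) costs fewer steps than any alternative tree.
Character 2 (derived state '1') is shared by all ingroup taxa — unites the whole ingroup.
Character 3 (derived state '1') is shared by Delta, Eta, Gamma, and Zeta — a synapomorphy uniting that clade.
Character 4: derived state '0' in Delta, Eta, and Zeta only — synapomorphy for {Delta, Eta, Zeta}.
Character 5 (derived state '1') is shared by Delta and Eta — a synapomorphy uniting that clade.
Most parsimonious ingroup topology: ((((Eta,Delta),Zeta),Gamma),Epsilon).
Delta and Eta form a cherry on this tree, so they are sister taxa.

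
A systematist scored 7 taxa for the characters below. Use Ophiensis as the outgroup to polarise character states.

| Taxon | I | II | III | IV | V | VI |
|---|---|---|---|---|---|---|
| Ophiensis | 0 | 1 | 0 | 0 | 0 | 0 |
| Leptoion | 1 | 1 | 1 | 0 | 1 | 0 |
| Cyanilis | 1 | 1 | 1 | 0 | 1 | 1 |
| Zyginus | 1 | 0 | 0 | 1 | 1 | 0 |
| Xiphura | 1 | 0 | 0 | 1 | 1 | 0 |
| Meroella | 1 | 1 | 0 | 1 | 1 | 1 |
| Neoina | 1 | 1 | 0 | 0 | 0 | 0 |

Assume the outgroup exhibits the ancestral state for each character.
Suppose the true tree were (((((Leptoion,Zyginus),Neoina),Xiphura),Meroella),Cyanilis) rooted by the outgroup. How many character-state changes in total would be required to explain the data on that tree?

Map each character onto (((((Leptoion,Zyginus),Neoina),Xiphura),Meroella),Cyanilis) (rooted by Ophiensis) and count the minimum state changes it requires (Fitch parsimony):
I: 1; II: 2; III: 2; IV: 3; V: 2; VI: 2.
Total tree length = 12.

12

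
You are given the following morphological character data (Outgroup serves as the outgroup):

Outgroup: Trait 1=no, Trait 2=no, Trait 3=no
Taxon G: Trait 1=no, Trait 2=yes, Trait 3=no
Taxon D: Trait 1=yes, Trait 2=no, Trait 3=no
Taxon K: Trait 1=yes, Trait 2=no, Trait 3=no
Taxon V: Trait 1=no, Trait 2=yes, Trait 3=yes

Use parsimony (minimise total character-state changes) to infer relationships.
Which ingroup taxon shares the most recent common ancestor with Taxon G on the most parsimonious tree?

The outgroup has state 'no' for every character, so 'yes' is the derived state throughout.
Only Taxon D and Taxon K show the derived state 'yes' for Trait 1, supporting them as a clade.
Trait 2: derived state 'yes' in Taxon G and Taxon V only — synapomorphy for {Taxon G, Taxon V}.
Trait 3 (derived state 'yes') is unique to Taxon V (autapomorphy; uninformative for grouping).
Most parsimonious ingroup topology: ((Taxon G,Taxon V),(Taxon D,Taxon K)).
Taxon G and Taxon V form a cherry on this tree, so they are sister taxa.

Taxon V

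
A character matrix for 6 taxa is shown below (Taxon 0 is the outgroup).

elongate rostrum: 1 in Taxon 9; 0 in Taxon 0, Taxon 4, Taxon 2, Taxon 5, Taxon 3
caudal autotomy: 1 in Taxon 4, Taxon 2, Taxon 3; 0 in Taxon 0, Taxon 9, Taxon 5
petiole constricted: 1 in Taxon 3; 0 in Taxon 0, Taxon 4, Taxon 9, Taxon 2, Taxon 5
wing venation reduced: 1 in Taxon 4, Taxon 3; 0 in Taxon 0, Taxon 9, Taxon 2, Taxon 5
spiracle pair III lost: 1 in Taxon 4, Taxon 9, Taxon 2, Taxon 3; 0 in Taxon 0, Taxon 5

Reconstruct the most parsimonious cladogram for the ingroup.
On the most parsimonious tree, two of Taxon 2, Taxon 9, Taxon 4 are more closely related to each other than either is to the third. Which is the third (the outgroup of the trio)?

Taxon 9

The outgroup has state '0' for every character, so '1' is the derived state throughout.
elongate rostrum: derived state '1' in Taxon 9 only — an autapomorphy, so it tells us nothing about relationships among taxa.
caudal autotomy: derived state '1' in Taxon 2, Taxon 3, and Taxon 4 only — synapomorphy for {Taxon 2, Taxon 3, Taxon 4}.
petiole constricted: derived state '1' in Taxon 3 only — an autapomorphy, so it tells us nothing about relationships among taxa.
wing venation reduced: derived state '1' in Taxon 3 and Taxon 4 only — synapomorphy for {Taxon 3, Taxon 4}.
Only Taxon 2, Taxon 3, Taxon 4, and Taxon 9 show the derived state '1' for spiracle pair III lost, supporting them as a clade.
Most parsimonious ingroup topology: ((((Taxon 4,Taxon 3),Taxon 2),Taxon 9),Taxon 5).
Taxon 4 and Taxon 2 share a more recent common ancestor with each other than either does with Taxon 9, so Taxon 9 is the least closely related of the three.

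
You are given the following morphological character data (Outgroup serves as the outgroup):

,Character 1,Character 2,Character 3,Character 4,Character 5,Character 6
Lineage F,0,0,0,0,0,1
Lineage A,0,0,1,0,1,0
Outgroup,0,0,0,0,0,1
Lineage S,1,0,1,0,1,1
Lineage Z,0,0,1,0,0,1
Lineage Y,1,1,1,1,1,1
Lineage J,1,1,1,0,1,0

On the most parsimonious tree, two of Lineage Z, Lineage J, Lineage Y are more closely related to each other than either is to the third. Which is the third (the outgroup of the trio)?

Character polarity is set by the outgroup: the derived state is whichever differs from the outgroup's state, so for Character 6 the derived state is '0', and for the remaining characters it is '1'.
Character 1 (derived state '1') is shared by Lineage J, Lineage S, and Lineage Y — a synapomorphy uniting that clade.
Only Lineage J and Lineage Y show the derived state '1' for Character 2, supporting them as a clade.
Only Lineage A, Lineage J, Lineage S, Lineage Y, and Lineage Z show the derived state '1' for Character 3, supporting them as a clade.
Character 4: derived state '1' in Lineage Y only — an autapomorphy, so it tells us nothing about relationships among taxa.
Character 5: derived state '1' in Lineage A, Lineage J, Lineage S, and Lineage Y only — synapomorphy for {Lineage A, Lineage J, Lineage S, Lineage Y}.
Character 6 (state '0') occurs in Lineage A and Lineage J but conflicts with the nesting implied by the other characters — most parsimoniously interpreted as homoplasy.
Most parsimonious ingroup topology: ((((Lineage S,(Lineage Y,Lineage J)),Lineage A),Lineage Z),Lineage F).
Lineage J and Lineage Y share a more recent common ancestor with each other than either does with Lineage Z, so Lineage Z is the least closely related of the three.

Lineage Z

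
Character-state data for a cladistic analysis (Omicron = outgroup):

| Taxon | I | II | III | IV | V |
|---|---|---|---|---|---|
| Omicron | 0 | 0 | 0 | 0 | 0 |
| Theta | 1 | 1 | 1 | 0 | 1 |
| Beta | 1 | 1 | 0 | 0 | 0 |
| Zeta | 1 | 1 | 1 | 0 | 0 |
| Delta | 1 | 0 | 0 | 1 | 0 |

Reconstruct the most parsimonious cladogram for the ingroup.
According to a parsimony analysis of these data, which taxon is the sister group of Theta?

The outgroup has state '0' for every character, so '1' is the derived state throughout.
All ingroup taxa share the derived state '1' for I; it defines the ingroup but does not resolve relationships within it.
II: derived state '1' in Beta, Theta, and Zeta only — synapomorphy for {Beta, Theta, Zeta}.
Only Theta and Zeta show the derived state '1' for III, supporting them as a clade.
IV: derived state '1' in Delta only — an autapomorphy, so it tells us nothing about relationships among taxa.
V: derived state '1' in Theta only — an autapomorphy, so it tells us nothing about relationships among taxa.
Most parsimonious ingroup topology: (((Theta,Zeta),Beta),Delta).
Theta and Zeta form a cherry on this tree, so they are sister taxa.

Zeta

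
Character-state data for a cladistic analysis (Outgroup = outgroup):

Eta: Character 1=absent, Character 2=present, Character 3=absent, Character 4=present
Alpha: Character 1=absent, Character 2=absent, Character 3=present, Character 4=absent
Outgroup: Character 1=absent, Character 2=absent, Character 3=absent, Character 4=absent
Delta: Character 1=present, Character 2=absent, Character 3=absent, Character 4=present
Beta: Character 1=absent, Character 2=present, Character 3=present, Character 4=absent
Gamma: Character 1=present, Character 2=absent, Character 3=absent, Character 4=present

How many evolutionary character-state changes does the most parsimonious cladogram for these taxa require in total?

5

The outgroup has state 'absent' for every character, so 'present' is the derived state throughout.
Only Delta and Gamma show the derived state 'present' for Character 1, supporting them as a clade.
Character 2 (state 'present') occurs in Beta and Eta but conflicts with the nesting implied by the other characters — most parsimoniously interpreted as homoplasy.
Character 3 (derived state 'present') is shared by Alpha and Beta — a synapomorphy uniting that clade.
Only Delta, Eta, and Gamma show the derived state 'present' for Character 4, supporting them as a clade.
Most parsimonious ingroup topology: (((Delta,Gamma),Eta),(Alpha,Beta)).
Changes per character on this tree: Character 1: 1; Character 2: 2; Character 3: 1; Character 4: 1.
Total = 5.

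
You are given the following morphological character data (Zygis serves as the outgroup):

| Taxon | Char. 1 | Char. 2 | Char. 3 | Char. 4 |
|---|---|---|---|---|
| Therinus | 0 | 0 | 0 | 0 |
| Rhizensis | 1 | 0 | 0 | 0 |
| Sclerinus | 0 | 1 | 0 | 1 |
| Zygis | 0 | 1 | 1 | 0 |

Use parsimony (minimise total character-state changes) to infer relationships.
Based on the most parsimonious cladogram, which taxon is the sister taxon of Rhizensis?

Therinus

Character polarity is set by the outgroup: the derived state is whichever differs from the outgroup's state, so for Char. 2, Char. 3 the derived state is '0', and for the remaining characters it is '1'.
Char. 1: derived state '1' in Rhizensis only — an autapomorphy, so it tells us nothing about relationships among taxa.
Char. 2: derived state '0' in Rhizensis and Therinus only — synapomorphy for {Rhizensis, Therinus}.
Char. 3 (derived state '0') is shared by all ingroup taxa — unites the whole ingroup.
Char. 4: derived state '1' in Sclerinus only — an autapomorphy, so it tells us nothing about relationships among taxa.
Most parsimonious ingroup topology: ((Rhizensis,Therinus),Sclerinus).
Rhizensis and Therinus form a cherry on this tree, so they are sister taxa.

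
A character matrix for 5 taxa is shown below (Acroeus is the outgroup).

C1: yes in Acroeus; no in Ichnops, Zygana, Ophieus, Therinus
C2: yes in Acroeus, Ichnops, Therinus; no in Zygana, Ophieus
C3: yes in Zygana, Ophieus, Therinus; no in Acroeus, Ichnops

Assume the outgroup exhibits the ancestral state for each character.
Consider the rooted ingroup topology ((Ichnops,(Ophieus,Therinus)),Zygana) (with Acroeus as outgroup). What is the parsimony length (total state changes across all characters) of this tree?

5

Map each character onto ((Ichnops,(Ophieus,Therinus)),Zygana) (rooted by Acroeus) and count the minimum state changes it requires (Fitch parsimony):
C1: 1; C2: 2; C3: 2.
Total tree length = 5.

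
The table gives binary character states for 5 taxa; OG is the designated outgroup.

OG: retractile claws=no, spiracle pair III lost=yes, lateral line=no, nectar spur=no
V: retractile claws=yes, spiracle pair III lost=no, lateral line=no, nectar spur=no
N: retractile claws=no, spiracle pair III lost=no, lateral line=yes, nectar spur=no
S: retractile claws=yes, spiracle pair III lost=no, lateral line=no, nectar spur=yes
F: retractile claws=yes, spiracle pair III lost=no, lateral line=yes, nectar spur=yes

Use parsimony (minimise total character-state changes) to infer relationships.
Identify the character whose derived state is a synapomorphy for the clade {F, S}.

Character polarity is set by the outgroup: the derived state is whichever differs from the outgroup's state, so for spiracle pair III lost the derived state is 'no', and for the remaining characters it is 'yes'.
Only F, S, and V show the derived state 'yes' for retractile claws, supporting them as a clade.
spiracle pair III lost (derived state 'no') is shared by all ingroup taxa — unites the whole ingroup.
lateral line (state 'yes') occurs in F and N but conflicts with the nesting implied by the other characters — most parsimoniously interpreted as homoplasy.
nectar spur: derived state 'yes' in F and S only — synapomorphy for {F, S}.
Most parsimonious ingroup topology: ((V,(S,F)),N).
The clade {F, S} is supported by nectar spur: its derived state 'yes' occurs in exactly those taxa and in no other taxon (including the outgroup).

nectar spur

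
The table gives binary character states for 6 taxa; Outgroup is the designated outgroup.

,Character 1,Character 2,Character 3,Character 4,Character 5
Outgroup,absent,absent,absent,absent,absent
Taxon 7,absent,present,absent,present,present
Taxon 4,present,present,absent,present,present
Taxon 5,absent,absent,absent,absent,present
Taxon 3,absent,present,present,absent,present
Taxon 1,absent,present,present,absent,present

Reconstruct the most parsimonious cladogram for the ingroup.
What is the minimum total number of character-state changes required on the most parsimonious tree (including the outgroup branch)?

The outgroup has state 'absent' for every character, so 'present' is the derived state throughout.
Character 1: derived state 'present' in Taxon 4 only — an autapomorphy, so it tells us nothing about relationships among taxa.
Only Taxon 1, Taxon 3, Taxon 4, and Taxon 7 show the derived state 'present' for Character 2, supporting them as a clade.
Character 3: derived state 'present' in Taxon 1 and Taxon 3 only — synapomorphy for {Taxon 1, Taxon 3}.
Character 4 (derived state 'present') is shared by Taxon 4 and Taxon 7 — a synapomorphy uniting that clade.
All ingroup taxa share the derived state 'present' for Character 5; it defines the ingroup but does not resolve relationships within it.
Most parsimonious ingroup topology: (((Taxon 7,Taxon 4),(Taxon 3,Taxon 1)),Taxon 5).
Changes per character on this tree: Character 1: 1; Character 2: 1; Character 3: 1; Character 4: 1; Character 5: 1.
Total = 5.

5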